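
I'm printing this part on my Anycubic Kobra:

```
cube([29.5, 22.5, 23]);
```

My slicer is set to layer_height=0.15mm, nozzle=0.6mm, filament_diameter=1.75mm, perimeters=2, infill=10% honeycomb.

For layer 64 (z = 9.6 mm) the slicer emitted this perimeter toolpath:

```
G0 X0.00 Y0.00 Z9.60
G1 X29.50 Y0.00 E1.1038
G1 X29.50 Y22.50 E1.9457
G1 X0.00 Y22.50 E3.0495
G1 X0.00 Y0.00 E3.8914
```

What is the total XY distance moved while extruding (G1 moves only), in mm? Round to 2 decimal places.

104.00 mm

Sum the Euclidean lengths of each G1 segment: total = 104.00 mm.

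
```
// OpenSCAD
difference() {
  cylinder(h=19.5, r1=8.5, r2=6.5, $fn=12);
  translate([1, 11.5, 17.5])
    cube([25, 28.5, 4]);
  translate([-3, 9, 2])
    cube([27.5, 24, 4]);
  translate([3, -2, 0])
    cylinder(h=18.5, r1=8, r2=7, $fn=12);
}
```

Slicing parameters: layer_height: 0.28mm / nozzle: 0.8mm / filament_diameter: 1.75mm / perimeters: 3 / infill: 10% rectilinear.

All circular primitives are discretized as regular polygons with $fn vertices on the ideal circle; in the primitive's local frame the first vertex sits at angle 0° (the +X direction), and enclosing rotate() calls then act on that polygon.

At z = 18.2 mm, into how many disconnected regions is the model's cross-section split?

1

At z = 18.2 mm: the cone: at t=0.933 of its height the radius interpolates to r₁+(r₂−r₁)t = 6.633, giving a regular 12-gon of that circumradius; the cube at (1, 11.5) (footprint 25×28.5) is included at this height; the cube at (-3, 9) does not reach this height (z outside [2, 6]); the cone at (3, -2) contributes a regular 12-gon of circumradius 7.016 (interpolated between r1=8 and r2=7 at t=0.984); After the difference (first − rest): starting from the cone, the 25×28.5 cube at (1, 11.5) misses the remaining region (no effect); the cone at (3, -2) partially overlaps it — only the 92.09 mm² overlap (of its 147.68 mm²) is removed, clipping the outline — 1 connected region. The result has 1 disconnected region.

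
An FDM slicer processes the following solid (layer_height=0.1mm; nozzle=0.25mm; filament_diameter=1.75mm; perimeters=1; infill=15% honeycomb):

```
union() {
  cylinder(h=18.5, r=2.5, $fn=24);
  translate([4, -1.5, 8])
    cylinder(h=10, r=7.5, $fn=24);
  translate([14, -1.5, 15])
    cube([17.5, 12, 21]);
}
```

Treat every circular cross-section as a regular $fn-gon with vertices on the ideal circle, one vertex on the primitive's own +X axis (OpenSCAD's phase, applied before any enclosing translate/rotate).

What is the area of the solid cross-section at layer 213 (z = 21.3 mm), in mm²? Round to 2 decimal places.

At z = 21.3 mm: the cylinder is not intersected at this z (z outside [0, 18.5]); the cylinder at (4, -1.5) is not intersected at this z (z outside [8, 18]); the cube at (14, -1.5) (footprint 17.5×12) is included at this height (area 210.00 mm²); Merging all regions: only the 17.5×12 cube at (14, -1.5) is present, so the union is just that shape — area = 210.00 mm². Overall, the cross-section is a single solid region. Net area = 210.00 mm².

210.00 mm²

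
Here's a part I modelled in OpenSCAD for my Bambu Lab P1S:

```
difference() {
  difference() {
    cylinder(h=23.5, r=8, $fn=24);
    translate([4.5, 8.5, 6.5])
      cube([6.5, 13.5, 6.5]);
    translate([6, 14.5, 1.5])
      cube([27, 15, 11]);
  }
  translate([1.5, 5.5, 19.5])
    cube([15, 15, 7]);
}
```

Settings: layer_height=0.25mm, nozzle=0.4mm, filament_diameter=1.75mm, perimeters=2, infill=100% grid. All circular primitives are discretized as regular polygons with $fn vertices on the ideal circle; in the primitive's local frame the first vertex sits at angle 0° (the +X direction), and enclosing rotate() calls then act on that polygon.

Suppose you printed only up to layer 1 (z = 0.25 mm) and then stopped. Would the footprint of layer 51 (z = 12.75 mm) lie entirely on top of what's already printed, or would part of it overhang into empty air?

entirely on top

Compare the two slices. At z = 0.25: the r=8 cylinder contributes a regular 24-gon of circumradius 8 (area = (24/2)·8.000²·sin(360°/24) = 198.77 mm²); the cube at (4.5, 8.5) is not intersected at this z (z outside [6.5, 13]); the cube at (6, 14.5) is absent (z outside [1.5, 12.5]); After the difference (first − rest): none of the subtracted shapes is present at this height, so the r=8 cylinder is unchanged — area = 198.77 mm²; the cube at (1.5, 5.5) is absent (z outside [19.5, 26.5]); After the difference (first − rest): none of the subtracted shapes is present at this height, so the result so far is unchanged — area = 198.77 mm². At z = 12.75: the r=8 cylinder gives a regular 24-gon of circumradius 8 (constant along its height) (area = (24/2)·8.000²·sin(360°/24) = 198.77 mm²); the cube at (4.5, 8.5) (footprint 6.5×13.5) is included at this height (area 87.75 mm²); the cube at (6, 14.5) is absent (z outside [1.5, 12.5]); Subtracting the remaining from the first: starting from the r=8 cylinder (198.77 mm²), the 6.5×13.5 cube at (4.5, 8.5) misses the remaining region (no effect) — area = 198.77 mm²; the cube at (1.5, 5.5) is not intersected at this z (z outside [19.5, 26.5]); After the difference (first − rest): none of the subtracted shapes is present at this height, so the result so far is unchanged — area = 198.77 mm². Checking containment: the cross-section at z = 12.75 is a subset of the cross-section at z = 0.25.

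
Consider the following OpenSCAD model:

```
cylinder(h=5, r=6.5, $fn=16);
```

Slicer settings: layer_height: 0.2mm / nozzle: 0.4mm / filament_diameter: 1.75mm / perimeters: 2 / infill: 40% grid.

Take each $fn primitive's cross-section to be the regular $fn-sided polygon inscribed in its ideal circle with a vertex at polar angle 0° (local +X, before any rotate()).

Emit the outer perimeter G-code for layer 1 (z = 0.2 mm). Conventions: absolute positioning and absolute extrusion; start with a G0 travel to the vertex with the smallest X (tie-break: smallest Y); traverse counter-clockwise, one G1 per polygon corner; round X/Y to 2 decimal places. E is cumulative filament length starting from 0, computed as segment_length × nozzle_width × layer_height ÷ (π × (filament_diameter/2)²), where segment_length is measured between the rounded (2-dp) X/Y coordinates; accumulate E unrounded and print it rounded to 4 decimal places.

G0 X-6.50 Y0.00 Z0.20
G1 X-6.01 Y-2.49 E0.0844
G1 X-4.60 Y-4.60 E0.1688
G1 X-2.49 Y-6.01 E0.2532
G1 X0.00 Y-6.50 E0.3376
G1 X2.49 Y-6.01 E0.4220
G1 X4.60 Y-4.60 E0.5064
G1 X6.01 Y-2.49 E0.5908
G1 X6.50 Y0.00 E0.6752
G1 X6.01 Y2.49 E0.7597
G1 X4.60 Y4.60 E0.8441
G1 X2.49 Y6.01 E0.9285
G1 X0.00 Y6.50 E1.0129
G1 X-2.49 Y6.01 E1.0973
G1 X-4.60 Y4.60 E1.1817
G1 X-6.01 Y2.49 E1.2661
G1 X-6.50 Y0.00 E1.3505

At z = 0.2 mm: the cylinder: section is a regular 16-gon, circumradius r=6.5. The outline is a single polygon with 16 vertices. Extrusion per mm of travel: 0.4 × 0.2 / (π × 0.875²) = 0.033260. Accumulating E over each segment gives final E = 1.3505.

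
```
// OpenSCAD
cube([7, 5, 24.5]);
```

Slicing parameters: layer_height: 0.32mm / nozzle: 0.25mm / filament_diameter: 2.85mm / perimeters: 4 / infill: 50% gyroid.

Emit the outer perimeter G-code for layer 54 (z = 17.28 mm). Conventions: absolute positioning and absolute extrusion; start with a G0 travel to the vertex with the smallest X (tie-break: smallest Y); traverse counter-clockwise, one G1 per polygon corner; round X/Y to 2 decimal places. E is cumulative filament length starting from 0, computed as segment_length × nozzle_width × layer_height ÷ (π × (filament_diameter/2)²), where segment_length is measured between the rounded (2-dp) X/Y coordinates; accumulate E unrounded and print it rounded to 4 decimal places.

G0 X0.00 Y0.00 Z17.28
G1 X7.00 Y0.00 E0.0878
G1 X7.00 Y5.00 E0.1505
G1 X0.00 Y5.00 E0.2383
G1 X0.00 Y0.00 E0.3010

At z = 17.28 mm: the cube (footprint 7×5) is included at this height. The outline is a single polygon with 4 vertices. Extrusion per mm of travel: 0.25 × 0.32 / (π × 1.425²) = 0.012540. Accumulating E over each segment gives final E = 0.3010.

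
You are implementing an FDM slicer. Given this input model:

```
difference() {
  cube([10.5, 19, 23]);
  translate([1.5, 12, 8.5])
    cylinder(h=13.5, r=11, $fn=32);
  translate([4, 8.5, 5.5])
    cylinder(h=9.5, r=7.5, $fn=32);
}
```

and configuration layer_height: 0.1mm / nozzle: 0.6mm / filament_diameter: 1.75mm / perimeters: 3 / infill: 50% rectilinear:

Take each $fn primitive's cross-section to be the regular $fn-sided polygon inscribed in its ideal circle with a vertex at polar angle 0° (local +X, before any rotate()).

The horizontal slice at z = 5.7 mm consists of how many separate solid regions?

At z = 5.7 mm: the 10.5×19 cube contributes its full rectangle; the cylinder at (1.5, 12) does not reach this height (z outside [8.5, 22]); the r=7.5 cylinder at (4, 8.5) gives a regular 32-gon of circumradius 7.5 (constant along its height); Taking the first minus the rest: starting from the 10.5×19 cube, the r=7.5 cylinder at (4, 8.5) partially overlaps it — only the 139.73 mm² overlap (of its 175.58 mm²) is removed, clipping the outline — 2 connected regions. The result has 2 disconnected regions.

2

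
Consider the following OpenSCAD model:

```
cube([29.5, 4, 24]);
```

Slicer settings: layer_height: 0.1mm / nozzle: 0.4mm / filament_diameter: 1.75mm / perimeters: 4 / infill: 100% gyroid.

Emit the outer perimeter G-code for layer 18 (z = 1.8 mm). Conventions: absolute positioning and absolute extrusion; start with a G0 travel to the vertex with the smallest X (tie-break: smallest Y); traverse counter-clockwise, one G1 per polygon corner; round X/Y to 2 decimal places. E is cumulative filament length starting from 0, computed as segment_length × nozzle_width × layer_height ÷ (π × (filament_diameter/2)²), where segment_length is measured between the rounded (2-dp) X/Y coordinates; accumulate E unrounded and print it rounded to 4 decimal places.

At z = 1.8 mm: the cube is present — its section is the full 29.5×4 rectangle. The outline is a single polygon with 4 vertices. Extrusion per mm of travel: 0.4 × 0.1 / (π × 0.875²) = 0.016630. Accumulating E over each segment gives final E = 1.1142.

G0 X0.00 Y0.00 Z1.80
G1 X29.50 Y0.00 E0.4906
G1 X29.50 Y4.00 E0.5571
G1 X0.00 Y4.00 E1.0477
G1 X0.00 Y0.00 E1.1142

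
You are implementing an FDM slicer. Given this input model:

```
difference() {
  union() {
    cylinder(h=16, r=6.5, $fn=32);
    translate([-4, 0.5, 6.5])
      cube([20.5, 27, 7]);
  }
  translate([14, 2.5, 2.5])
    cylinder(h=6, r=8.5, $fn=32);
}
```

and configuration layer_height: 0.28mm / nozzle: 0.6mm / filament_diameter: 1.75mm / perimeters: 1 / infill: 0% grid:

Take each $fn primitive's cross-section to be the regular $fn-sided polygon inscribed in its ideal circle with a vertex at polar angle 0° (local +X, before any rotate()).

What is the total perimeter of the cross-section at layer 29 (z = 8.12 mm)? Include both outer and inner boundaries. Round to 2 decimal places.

At z = 8.12 mm: the r=6.5 cylinder contributes a regular 32-gon of circumradius 6.5 (perimeter = 2·32·6.500·sin(180°/32) = 40.78 mm); the cube at (-4, 0.5) (footprint 20.5×27) is included at this height (perimeter 95.00 mm); Merging all regions: the regions partially overlap (shared area 51.89 mm²), so the edge portions inside another operand are dropped and the merged outline is re-measured after clipping — boundary = 106.72 mm; the cylinder at (14, 2.5): section is a regular 32-gon, circumradius r=8.5 (perimeter = 2·32·8.500·sin(180°/32) = 53.32 mm); After the difference (first − rest): starting from the result so far, the r=8.5 cylinder at (14, 2.5) partially overlaps it — only the 99.74 mm² overlap (of its 225.52 mm²) is removed, clipping the outline — boundary = 104.60 mm. Overall, the cross-section is a single solid region. Total boundary length (outer) = 104.60 mm.

104.60 mm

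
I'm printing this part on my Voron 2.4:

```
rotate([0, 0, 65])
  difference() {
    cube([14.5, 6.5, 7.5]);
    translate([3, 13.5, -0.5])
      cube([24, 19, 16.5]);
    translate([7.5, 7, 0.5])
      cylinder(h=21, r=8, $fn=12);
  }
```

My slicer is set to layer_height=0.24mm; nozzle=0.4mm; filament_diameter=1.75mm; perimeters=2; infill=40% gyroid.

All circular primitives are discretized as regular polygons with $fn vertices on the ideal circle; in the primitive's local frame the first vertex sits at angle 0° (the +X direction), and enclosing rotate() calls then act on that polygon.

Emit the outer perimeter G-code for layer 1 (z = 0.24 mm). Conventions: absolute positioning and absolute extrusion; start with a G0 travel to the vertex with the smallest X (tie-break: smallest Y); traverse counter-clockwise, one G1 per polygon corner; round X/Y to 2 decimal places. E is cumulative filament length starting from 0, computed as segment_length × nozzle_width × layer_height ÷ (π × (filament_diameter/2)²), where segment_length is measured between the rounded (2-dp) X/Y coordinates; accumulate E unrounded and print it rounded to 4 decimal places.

At z = 0.24 mm: the cube is present — its section is the full 14.5×6.5 rectangle; the cube at (3, 13.5) (footprint 24×19) is included at this height; the cylinder at (7.5, 7) is not intersected at this z (z outside [0.5, 21.5]); Taking the first minus the rest: starting from the 14.5×6.5 cube, the 24×19 cube at (3, 13.5) misses the remaining region (no effect) — 1 connected region; (whole slice rotated 65° about Z — lengths, areas and connectivity unchanged). The outline is a single polygon with 4 vertices. Extrusion per mm of travel: 0.4 × 0.24 / (π × 0.875²) = 0.039912. Accumulating E over each segment gives final E = 1.6763.

G0 X-5.89 Y2.75 Z0.24
G1 X0.00 Y0.00 E0.2594
G1 X6.13 Y13.14 E0.8382
G1 X0.24 Y15.89 E1.0976
G1 X-5.89 Y2.75 E1.6763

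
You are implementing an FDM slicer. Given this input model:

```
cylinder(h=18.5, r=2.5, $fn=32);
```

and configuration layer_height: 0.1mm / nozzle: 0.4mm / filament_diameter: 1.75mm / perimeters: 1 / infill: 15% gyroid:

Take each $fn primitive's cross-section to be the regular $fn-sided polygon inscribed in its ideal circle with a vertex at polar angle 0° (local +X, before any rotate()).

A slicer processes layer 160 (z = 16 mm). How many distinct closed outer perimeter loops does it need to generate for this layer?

At z = 16 mm: the r=2.5 cylinder gives a regular 32-gon of circumradius 2.5 (constant along its height). The result has 1 disconnected region.

1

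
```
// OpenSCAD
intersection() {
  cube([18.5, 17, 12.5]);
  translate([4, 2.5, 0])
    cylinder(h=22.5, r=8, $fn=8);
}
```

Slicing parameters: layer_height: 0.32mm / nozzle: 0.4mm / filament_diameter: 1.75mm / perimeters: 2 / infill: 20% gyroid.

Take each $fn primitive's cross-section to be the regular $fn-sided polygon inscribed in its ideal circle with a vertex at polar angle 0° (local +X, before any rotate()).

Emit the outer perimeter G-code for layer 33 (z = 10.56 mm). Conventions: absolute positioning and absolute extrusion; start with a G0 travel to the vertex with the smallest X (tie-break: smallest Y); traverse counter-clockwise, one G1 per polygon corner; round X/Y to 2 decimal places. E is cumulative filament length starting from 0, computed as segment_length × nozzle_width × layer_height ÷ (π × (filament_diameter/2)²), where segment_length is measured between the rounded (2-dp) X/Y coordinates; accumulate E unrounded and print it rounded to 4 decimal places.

At z = 10.56 mm: the 18.5×17 cube contributes its full rectangle; the r=8 cylinder at (4, 2.5) gives a regular 8-gon of circumradius 8 (constant along its height); Keeping only the common overlap: the r=8 cylinder at (4, 2.5) partially overlaps the 18.5×17 cube; clipping to the common part keeps 102.65 mm² — 1 connected region. The outline is a single polygon with 6 vertices. Extrusion per mm of travel: 0.4 × 0.32 / (π × 0.875²) = 0.053216. Accumulating E over each segment gives final E = 2.0801.

G0 X0.00 Y0.00 Z10.56
G1 X10.96 Y0.00 E0.5832
G1 X12.00 Y2.50 E0.7273
G1 X9.66 Y8.16 E1.0533
G1 X4.00 Y10.50 E1.3792
G1 X0.00 Y8.84 E1.6097
G1 X0.00 Y0.00 E2.0801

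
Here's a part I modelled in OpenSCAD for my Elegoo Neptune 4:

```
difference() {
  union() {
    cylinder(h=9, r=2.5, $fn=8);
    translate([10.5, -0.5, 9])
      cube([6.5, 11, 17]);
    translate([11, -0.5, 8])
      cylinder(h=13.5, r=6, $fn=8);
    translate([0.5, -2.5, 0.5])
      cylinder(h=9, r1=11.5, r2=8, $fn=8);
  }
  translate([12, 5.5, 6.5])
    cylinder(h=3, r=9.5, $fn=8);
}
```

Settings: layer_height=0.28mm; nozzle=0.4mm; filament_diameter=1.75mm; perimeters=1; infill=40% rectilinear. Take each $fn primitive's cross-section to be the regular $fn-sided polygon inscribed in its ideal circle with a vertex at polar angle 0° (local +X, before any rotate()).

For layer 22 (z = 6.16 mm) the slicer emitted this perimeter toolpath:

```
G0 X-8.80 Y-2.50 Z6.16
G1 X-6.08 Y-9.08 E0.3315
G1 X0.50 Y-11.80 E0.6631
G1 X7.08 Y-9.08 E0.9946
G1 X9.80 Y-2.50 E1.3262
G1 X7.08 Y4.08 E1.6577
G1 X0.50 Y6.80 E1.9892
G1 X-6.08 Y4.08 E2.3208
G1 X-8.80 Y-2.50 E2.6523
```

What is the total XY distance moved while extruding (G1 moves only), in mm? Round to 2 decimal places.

56.96 mm

Sum the Euclidean lengths of each G1 segment: total = 56.96 mm.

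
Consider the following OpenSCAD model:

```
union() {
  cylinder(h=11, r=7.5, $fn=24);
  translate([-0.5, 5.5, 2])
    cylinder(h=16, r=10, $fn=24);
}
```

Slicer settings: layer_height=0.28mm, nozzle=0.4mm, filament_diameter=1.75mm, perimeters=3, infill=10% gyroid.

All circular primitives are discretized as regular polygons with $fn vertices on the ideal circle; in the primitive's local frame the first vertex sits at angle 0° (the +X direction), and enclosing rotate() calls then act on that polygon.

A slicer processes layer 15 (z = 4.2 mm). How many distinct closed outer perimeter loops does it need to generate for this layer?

At z = 4.2 mm: the r=7.5 cylinder gives a regular 24-gon of circumradius 7.5 (constant along its height); the r=10 cylinder at (-0.5, 5.5) contributes a regular 24-gon of circumradius 10; Merging all regions: the regions partially overlap (shared area 137.80 mm²), so overlapping operands fuse into one piece — 1 connected region. The result has 1 disconnected region.

1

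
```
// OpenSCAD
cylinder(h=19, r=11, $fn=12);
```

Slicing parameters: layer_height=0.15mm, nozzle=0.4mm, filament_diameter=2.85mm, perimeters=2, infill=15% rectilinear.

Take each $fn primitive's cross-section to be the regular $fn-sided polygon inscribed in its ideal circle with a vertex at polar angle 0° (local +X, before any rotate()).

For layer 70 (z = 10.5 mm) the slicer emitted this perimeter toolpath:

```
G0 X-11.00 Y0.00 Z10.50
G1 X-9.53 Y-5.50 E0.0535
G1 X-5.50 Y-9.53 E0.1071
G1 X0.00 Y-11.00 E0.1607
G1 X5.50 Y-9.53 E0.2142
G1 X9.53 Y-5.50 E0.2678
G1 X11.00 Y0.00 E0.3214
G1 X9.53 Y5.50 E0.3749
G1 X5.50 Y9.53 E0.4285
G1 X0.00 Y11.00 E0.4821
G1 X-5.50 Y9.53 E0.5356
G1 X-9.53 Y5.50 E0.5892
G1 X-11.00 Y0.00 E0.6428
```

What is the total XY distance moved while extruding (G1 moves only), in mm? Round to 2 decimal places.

Sum the Euclidean lengths of each G1 segment: total = 68.34 mm.

68.34 mm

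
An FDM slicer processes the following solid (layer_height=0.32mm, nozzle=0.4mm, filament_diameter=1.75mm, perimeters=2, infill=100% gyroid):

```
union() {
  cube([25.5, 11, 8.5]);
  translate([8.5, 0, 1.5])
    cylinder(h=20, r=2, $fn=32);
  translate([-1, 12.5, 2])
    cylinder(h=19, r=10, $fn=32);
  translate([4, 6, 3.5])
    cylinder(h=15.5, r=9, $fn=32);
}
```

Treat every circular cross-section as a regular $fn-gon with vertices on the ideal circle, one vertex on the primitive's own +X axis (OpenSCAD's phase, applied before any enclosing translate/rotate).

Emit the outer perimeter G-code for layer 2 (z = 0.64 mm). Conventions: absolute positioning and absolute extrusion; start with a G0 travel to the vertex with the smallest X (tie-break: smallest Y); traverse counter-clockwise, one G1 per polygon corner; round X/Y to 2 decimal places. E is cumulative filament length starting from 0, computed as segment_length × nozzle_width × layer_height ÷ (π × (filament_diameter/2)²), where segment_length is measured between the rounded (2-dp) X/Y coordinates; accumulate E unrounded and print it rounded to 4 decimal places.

G0 X0.00 Y0.00 Z0.64
G1 X25.50 Y0.00 E1.3570
G1 X25.50 Y11.00 E1.9424
G1 X0.00 Y11.00 E3.2994
G1 X0.00 Y0.00 E3.8848

At z = 0.64 mm: the cube is present — its section is the full 25.5×11 rectangle; the cylinder at (8.5, 0) is not intersected at this z (z outside [1.5, 21.5]); the cylinder at (-1, 12.5) is absent (z outside [2, 21]); the cylinder at (4, 6) is not intersected at this z (z outside [3.5, 19]); Merging all regions: only the 25.5×11 cube is present, so the union is just that shape — 1 connected region. The outline is a single polygon with 4 vertices. Extrusion per mm of travel: 0.4 × 0.32 / (π × 0.875²) = 0.053216. Accumulating E over each segment gives final E = 3.8848.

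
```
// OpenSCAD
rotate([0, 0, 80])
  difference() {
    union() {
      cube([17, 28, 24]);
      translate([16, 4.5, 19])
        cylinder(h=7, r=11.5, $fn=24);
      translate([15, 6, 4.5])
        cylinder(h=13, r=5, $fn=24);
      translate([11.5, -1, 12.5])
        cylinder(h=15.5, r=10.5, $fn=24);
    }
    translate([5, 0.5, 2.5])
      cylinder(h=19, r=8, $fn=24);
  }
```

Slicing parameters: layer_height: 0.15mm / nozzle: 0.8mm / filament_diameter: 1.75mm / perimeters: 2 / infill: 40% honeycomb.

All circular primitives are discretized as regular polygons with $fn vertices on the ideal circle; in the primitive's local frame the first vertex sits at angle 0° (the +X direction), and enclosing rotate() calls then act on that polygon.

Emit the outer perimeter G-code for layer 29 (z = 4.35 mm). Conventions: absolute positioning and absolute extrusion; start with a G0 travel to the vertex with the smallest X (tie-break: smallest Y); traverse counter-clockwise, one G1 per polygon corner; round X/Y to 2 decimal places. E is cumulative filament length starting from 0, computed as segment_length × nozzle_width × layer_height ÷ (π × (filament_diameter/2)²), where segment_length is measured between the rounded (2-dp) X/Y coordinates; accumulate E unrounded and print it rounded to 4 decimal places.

G0 X-27.57 Y4.86 Z4.35
G1 X-6.56 Y1.16 E1.0643
G1 X-7.14 Y2.27 E1.1268
G1 X-7.59 Y4.31 E1.2310
G1 X-7.50 Y6.40 E1.3354
G1 X-6.87 Y8.39 E1.4395
G1 X-5.75 Y10.15 E1.5436
G1 X-4.21 Y11.56 E1.6478
G1 X-2.36 Y12.53 E1.7520
G1 X-0.32 Y12.98 E1.8562
G1 X1.77 Y12.89 E1.9606
G1 X2.25 Y12.74 E1.9857
G1 X2.95 Y16.74 E2.1883
G1 X-24.62 Y21.60 E3.5849
G1 X-27.57 Y4.86 E4.4330

At z = 4.35 mm: the cube is present — its section is the full 17×28 rectangle; the cylinder at (16, 4.5) is not intersected at this z (z outside [19, 26]); the cylinder at (15, 6) does not reach this height (z outside [4.5, 17.5]); the cylinder at (11.5, -1) is absent (z outside [12.5, 28]); Taking the union: only the 17×28 cube is present, so the union is just that shape — 1 connected region; the r=8 cylinder at (5, 0.5) contributes a regular 24-gon of circumradius 8; Taking the first minus the rest: starting from that combined region, the r=8 cylinder at (5, 0.5) partially overlaps it — only the 93.14 mm² overlap (of its 198.77 mm²) is removed, clipping the outline — 1 connected region; (whole slice rotated 80° about Z — lengths, areas and connectivity unchanged). The outline is a single polygon with 14 vertices. Extrusion per mm of travel: 0.8 × 0.15 / (π × 0.875²) = 0.049890. Accumulating E over each segment gives final E = 4.4330.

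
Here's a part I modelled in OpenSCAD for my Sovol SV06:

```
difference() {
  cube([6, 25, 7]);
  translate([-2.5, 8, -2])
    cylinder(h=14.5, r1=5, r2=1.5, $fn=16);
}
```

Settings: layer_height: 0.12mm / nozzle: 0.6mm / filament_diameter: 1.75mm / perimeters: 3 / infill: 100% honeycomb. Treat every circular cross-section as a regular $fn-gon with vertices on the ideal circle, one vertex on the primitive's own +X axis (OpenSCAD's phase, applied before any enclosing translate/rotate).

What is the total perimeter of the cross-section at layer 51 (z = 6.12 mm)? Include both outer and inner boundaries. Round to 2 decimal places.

62.23 mm

At z = 6.12 mm: the 6×25 cube contributes its full rectangle (perimeter 62.00 mm); the cone at (-2.5, 8): at t=0.560 of its height the radius interpolates to r₁+(r₂−r₁)t = 3.040, giving a regular 16-gon of that circumradius (perimeter = 2·16·3.040·sin(180°/16) = 18.98 mm); After the difference (first − rest): starting from the 6×25 cube, the cone at (-2.5, 8) partially overlaps it — only the 1.13 mm² overlap (of its 28.29 mm²) is removed, clipping the outline — boundary = 62.23 mm. Overall, the cross-section is a single solid region. Total boundary length (outer) = 62.23 mm.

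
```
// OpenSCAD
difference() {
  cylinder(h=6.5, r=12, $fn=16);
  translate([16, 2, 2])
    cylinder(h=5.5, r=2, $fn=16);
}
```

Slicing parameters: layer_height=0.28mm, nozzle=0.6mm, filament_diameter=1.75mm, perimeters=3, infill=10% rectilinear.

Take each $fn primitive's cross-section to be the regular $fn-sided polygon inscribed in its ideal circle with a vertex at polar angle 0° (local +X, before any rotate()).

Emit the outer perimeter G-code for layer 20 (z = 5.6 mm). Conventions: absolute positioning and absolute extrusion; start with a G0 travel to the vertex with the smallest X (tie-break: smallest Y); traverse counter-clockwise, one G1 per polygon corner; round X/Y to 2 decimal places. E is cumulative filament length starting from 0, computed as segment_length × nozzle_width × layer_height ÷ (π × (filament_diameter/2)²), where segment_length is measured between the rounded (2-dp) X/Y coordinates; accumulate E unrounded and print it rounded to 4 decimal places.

G0 X-12.00 Y0.00 Z5.60
G1 X-11.09 Y-4.59 E0.3268
G1 X-8.49 Y-8.49 E0.6542
G1 X-4.59 Y-11.09 E0.9816
G1 X0.00 Y-12.00 E1.3084
G1 X4.59 Y-11.09 E1.6353
G1 X8.49 Y-8.49 E1.9627
G1 X11.09 Y-4.59 E2.2900
G1 X12.00 Y0.00 E2.6169
G1 X11.09 Y4.59 E2.9437
G1 X8.49 Y8.49 E3.2711
G1 X4.59 Y11.09 E3.5985
G1 X0.00 Y12.00 E3.9253
G1 X-4.59 Y11.09 E4.2521
G1 X-8.49 Y8.49 E4.5795
G1 X-11.09 Y4.59 E4.9069
G1 X-12.00 Y0.00 E5.2338

At z = 5.6 mm: the cylinder: section is a regular 16-gon, circumradius r=12; the cylinder at (16, 2): section is a regular 16-gon, circumradius r=2; After the difference (first − rest): starting from the r=12 cylinder, the r=2 cylinder at (16, 2) misses the remaining region (no effect) — 1 connected region. The outline is a single polygon with 16 vertices. Extrusion per mm of travel: 0.6 × 0.28 / (π × 0.875²) = 0.069846. Accumulating E over each segment gives final E = 5.2338.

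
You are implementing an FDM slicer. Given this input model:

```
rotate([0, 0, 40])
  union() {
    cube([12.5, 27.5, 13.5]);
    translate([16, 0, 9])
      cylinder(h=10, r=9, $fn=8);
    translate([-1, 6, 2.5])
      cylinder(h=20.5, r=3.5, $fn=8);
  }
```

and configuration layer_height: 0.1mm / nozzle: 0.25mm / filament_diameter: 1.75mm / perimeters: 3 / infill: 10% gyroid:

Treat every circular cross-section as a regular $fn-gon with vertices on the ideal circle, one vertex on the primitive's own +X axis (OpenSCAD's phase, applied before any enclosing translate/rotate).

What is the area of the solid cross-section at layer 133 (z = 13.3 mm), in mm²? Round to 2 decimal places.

568.45 mm²

At z = 13.3 mm: the cube (footprint 12.5×27.5) is included at this height (area 343.75 mm²); the cylinder at (16, 0): section is a regular 8-gon, circumradius r=9 (area = (8/2)·9.000²·sin(360°/8) = 229.10 mm²); the r=3.5 cylinder at (-1, 6) contributes a regular 8-gon of circumradius 3.5 (area = (8/2)·3.500²·sin(360°/8) = 34.65 mm²); Taking the union: the regions partially overlap — summed areas 607.50 mm² minus the doubly-counted overlap 39.05 mm² gives 568.45 mm² — area = 568.45 mm²; (whole slice rotated 40° about Z — lengths, areas and connectivity unchanged). Overall, the cross-section is a single solid region. Net area = 568.45 mm².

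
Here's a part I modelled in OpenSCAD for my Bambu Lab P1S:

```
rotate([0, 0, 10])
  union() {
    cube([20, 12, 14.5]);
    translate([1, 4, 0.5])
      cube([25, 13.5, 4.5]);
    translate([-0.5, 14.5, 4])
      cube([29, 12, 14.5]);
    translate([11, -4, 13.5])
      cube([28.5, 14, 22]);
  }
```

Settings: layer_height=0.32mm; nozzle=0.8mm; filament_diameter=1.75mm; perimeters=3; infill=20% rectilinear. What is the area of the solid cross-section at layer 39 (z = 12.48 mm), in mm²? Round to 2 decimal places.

588.00 mm²

At z = 12.48 mm: the cube is present — its section is the full 20×12 rectangle (area 240.00 mm²); the cube at (1, 4) is not intersected at this z (z outside [0.5, 5]); the 29×12 cube at (-0.5, 14.5) contributes its full rectangle (area 348.00 mm²); the cube at (11, -4) is not intersected at this z (z outside [13.5, 35.5]); Merging all regions: the 2 present regions are separate (no shared area or edge), so areas and boundary lengths simply add and each stays a separate island — area = 588.00 mm²; (whole slice rotated 10° about Z — lengths, areas and connectivity unchanged). Overall, the cross-section has 2 separate islands. Net area = 588.00 mm².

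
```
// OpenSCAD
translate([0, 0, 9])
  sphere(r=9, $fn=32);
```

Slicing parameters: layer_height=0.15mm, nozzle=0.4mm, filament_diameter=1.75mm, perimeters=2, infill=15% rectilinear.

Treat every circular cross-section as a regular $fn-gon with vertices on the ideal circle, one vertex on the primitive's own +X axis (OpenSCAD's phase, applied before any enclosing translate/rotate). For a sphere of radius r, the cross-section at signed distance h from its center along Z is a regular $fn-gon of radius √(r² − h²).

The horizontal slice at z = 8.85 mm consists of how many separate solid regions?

At z = 8.85 mm: the r=9 sphere contributes a regular 32-gon of circumradius √(9²−0.15²) = 8.999. The result has 1 disconnected region.

1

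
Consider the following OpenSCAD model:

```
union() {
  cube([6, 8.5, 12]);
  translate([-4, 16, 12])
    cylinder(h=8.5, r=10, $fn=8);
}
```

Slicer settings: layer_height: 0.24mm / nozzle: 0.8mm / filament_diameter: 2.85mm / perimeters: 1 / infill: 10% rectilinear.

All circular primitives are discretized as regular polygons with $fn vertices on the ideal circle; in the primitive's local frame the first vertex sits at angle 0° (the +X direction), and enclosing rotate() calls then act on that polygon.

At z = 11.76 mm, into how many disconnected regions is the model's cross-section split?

1

At z = 11.76 mm: the cube (footprint 6×8.5) is included at this height; the cylinder at (-4, 16) is absent (z outside [12, 20.5]); Merging all regions: only the 6×8.5 cube is present, so the union is just that shape — 1 connected region. The result has 1 disconnected region.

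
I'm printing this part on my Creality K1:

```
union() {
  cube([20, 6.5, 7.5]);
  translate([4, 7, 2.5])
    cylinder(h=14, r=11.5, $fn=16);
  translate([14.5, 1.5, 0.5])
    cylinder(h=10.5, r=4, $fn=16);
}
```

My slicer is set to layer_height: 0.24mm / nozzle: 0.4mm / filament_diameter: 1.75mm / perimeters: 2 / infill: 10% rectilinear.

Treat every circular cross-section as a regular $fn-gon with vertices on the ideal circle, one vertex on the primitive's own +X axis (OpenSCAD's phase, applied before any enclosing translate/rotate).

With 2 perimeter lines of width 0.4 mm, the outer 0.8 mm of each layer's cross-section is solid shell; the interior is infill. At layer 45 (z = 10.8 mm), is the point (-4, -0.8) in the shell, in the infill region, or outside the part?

shell

At z = 10.8 mm: the cube does not reach this height (z outside [0, 7.5]); the r=11.5 cylinder at (4, 7) gives a regular 16-gon of circumradius 11.5 (constant along its height); the cylinder at (14.5, 1.5): section is a regular 16-gon, circumradius r=4; Taking the union: the regions partially overlap (shared area 18.84 mm²), so overlapping operands fuse into one piece — 1 connected region. Overall, the cross-section is a single solid region. The nearest boundary edge runs (-4.13, -1.13)→(-6.62, 2.60); distance from the point to it = 0.29 mm. The point is inside the cross-section, 0.29 mm from the nearest boundary — within the 0.8 mm shell band (2 × 0.4).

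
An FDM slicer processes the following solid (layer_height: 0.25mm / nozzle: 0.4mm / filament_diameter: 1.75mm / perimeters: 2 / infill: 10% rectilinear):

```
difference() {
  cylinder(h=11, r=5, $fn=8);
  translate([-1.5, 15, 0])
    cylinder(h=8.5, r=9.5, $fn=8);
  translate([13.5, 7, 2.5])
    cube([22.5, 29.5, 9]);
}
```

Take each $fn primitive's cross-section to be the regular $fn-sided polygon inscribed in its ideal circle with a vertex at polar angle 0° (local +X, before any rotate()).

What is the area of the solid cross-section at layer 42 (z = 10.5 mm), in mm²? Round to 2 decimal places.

At z = 10.5 mm: the cylinder: section is a regular 8-gon, circumradius r=5 (area = (8/2)·5.000²·sin(360°/8) = 70.71 mm²); the cylinder at (-1.5, 15) does not reach this height (z outside [0, 8.5]); the cube at (13.5, 7) is present — its section is the full 22.5×29.5 rectangle (area 663.75 mm²); After the difference (first − rest): starting from the r=5 cylinder (70.71 mm²), the 22.5×29.5 cube at (13.5, 7) misses the remaining region (no effect) — area = 70.71 mm². Overall, the cross-section is a single solid region. Net area = 70.71 mm².

70.71 mm²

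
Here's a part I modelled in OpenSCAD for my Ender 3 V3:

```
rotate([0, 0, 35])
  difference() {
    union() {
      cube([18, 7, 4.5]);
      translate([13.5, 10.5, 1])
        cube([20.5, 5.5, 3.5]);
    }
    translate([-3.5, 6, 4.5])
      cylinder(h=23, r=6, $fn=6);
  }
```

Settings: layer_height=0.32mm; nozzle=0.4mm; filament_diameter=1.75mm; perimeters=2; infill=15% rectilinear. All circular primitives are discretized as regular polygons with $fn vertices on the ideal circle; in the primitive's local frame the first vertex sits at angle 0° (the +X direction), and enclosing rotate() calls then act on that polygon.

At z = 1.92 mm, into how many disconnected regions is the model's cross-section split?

At z = 1.92 mm: the 18×7 cube contributes its full rectangle; the cube at (13.5, 10.5) is present — its section is the full 20.5×5.5 rectangle; Taking the union: the 2 present regions are separate (no shared area or edge), so areas and boundary lengths simply add and each stays a separate island — 2 connected regions; the cylinder at (-3.5, 6) is absent (z outside [4.5, 27.5]); Subtracting the remaining from the first: none of the subtracted shapes is present at this height, so that combined region is unchanged — 2 connected regions; (rotated 35° about Z; rotation is an isometry so areas/perimeters/island counts are preserved). The result has 2 disconnected regions.

2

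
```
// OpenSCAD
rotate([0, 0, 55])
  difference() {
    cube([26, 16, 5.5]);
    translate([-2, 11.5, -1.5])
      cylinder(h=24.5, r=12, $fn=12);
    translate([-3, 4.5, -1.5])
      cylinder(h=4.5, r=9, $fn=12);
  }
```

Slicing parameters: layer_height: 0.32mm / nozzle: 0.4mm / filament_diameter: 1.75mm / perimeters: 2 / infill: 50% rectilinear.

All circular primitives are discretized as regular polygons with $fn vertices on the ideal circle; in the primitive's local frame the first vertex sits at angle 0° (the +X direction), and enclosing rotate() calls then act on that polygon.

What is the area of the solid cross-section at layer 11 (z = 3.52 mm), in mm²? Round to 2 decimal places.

At z = 3.52 mm: the cube (footprint 26×16) is included at this height (area 416.00 mm²); the cylinder at (-2, 11.5): section is a regular 12-gon, circumradius r=12 (area = (12/2)·12.000²·sin(360°/12) = 432.00 mm²); the cylinder at (-3, 4.5) does not reach this height (z outside [-1.5, 3]); After the difference (first − rest): starting from the 26×16 cube (416.00 mm²), the r=12 cylinder at (-2, 11.5) partially overlaps it — only the 126.82 mm² overlap (of its 432.00 mm²) is removed, clipping the outline — area = 289.18 mm²; (whole slice rotated 55° about Z — lengths, areas and connectivity unchanged). Overall, the cross-section is a single solid region. Net area = 289.18 mm².

289.18 mm²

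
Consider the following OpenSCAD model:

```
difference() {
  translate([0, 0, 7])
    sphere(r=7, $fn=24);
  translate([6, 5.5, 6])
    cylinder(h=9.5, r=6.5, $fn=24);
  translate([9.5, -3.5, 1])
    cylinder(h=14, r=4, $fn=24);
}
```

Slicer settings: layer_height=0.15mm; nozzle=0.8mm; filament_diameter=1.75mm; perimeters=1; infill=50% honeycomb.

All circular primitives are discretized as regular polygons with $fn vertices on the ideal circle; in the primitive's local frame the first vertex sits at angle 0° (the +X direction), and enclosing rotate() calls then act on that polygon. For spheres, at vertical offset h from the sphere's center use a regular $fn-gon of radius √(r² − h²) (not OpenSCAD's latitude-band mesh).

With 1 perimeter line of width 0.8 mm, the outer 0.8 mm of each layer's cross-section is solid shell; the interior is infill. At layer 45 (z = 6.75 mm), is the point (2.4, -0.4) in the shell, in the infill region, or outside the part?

At z = 6.75 mm: the r=7 sphere slices to a regular 24-gon of circumradius 6.996 (√(r²−h²) with h=0.25 from center); the r=6.5 cylinder at (6, 5.5) contributes a regular 24-gon of circumradius 6.5; the r=4 cylinder at (9.5, -3.5) gives a regular 24-gon of circumradius 4 (constant along its height); After the difference (first − rest): starting from the r=7 sphere, the r=6.5 cylinder at (6, 5.5) partially overlaps it — only the 39.28 mm² overlap (of its 131.22 mm²) is removed, clipping the outline; the r=4 cylinder at (9.5, -3.5) partially overlaps it — only the 2.05 mm² overlap (of its 49.69 mm²) is removed, clipping the outline — 1 connected region. Overall, the cross-section is a single solid region. The nearest boundary edge runs (1.40, 0.90)→(2.75, -0.13); distance from the point to it = 0.43 mm. The point is inside the cross-section, 0.43 mm from the nearest boundary — within the 0.8 mm shell band (1 × 0.8).

shell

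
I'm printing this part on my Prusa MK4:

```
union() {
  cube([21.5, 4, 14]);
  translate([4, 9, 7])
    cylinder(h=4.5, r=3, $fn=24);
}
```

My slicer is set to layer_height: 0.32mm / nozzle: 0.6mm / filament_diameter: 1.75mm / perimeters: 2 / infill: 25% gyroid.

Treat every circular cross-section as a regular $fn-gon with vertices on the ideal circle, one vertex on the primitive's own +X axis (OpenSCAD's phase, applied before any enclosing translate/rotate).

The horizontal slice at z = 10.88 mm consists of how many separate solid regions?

2

At z = 10.88 mm: the cube is present — its section is the full 21.5×4 rectangle; the r=3 cylinder at (4, 9) gives a regular 24-gon of circumradius 3 (constant along its height); Merging all regions: the 2 present regions are separate (no shared area or edge), so areas and boundary lengths simply add and each stays a separate island — 2 connected regions. The result has 2 disconnected regions.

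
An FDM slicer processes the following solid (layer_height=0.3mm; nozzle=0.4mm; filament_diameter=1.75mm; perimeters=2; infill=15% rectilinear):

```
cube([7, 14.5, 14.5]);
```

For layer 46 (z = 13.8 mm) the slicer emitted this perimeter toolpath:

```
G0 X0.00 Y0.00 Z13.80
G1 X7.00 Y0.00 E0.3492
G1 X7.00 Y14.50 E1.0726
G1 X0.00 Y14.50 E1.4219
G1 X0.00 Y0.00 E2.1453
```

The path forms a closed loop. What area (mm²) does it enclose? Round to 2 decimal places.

101.50 mm²

Apply the shoelace formula to the sequence of (X, Y) vertices; enclosed area = 101.50 mm².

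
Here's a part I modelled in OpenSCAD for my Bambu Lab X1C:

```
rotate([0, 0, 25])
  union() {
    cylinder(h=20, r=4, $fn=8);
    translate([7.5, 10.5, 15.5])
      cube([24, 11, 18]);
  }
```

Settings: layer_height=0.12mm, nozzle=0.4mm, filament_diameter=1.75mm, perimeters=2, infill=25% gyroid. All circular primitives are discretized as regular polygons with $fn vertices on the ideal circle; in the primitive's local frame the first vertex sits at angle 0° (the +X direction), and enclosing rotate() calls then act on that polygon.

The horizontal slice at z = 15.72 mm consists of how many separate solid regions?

At z = 15.72 mm: the cylinder: section is a regular 8-gon, circumradius r=4; the cube at (7.5, 10.5) is present — its section is the full 24×11 rectangle; Merging all regions: the 2 present regions are separate (no shared area or edge), so areas and boundary lengths simply add and each stays a separate island — 2 connected regions; (rotated 25° about Z; rotation is an isometry so areas/perimeters/island counts are preserved). The result has 2 disconnected regions.

2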